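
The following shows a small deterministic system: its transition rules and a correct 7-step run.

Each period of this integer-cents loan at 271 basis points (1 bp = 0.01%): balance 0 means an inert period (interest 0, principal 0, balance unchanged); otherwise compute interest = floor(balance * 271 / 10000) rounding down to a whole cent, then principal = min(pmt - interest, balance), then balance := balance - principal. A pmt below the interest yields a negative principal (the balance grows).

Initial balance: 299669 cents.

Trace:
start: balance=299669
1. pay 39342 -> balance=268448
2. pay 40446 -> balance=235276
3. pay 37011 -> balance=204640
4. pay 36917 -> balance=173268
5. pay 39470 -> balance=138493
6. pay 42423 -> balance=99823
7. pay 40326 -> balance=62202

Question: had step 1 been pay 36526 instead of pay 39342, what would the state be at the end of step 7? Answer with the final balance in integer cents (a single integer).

(re-executing from step 1 with the substitution; state before step 1: balance=299669)
1. pay 36526 -> balance=271264
2. pay 40446 -> balance=238169
3. pay 37011 -> balance=207612
4. pay 36917 -> balance=176321
5. pay 39470 -> balance=141629
6. pay 42423 -> balance=103044
7. pay 40326 -> balance=65510

65510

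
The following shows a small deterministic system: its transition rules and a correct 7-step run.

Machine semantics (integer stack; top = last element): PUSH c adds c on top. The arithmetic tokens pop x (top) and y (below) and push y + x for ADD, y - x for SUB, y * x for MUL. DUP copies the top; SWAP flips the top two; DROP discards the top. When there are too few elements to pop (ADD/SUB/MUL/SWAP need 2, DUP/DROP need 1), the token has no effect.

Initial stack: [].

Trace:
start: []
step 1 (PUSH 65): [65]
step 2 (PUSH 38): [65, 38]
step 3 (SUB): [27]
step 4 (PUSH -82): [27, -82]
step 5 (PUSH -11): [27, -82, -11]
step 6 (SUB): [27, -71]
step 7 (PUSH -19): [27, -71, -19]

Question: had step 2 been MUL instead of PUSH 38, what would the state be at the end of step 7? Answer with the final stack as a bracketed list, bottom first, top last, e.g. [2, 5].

(re-executing from step 2 with the substitution; state before step 2: [65])
step 2 (MUL): [65]
step 3 (SUB): [65]
step 4 (PUSH -82): [65, -82]
step 5 (PUSH -11): [65, -82, -11]
step 6 (SUB): [65, -71]
step 7 (PUSH -19): [65, -71, -19]

[65, -71, -19]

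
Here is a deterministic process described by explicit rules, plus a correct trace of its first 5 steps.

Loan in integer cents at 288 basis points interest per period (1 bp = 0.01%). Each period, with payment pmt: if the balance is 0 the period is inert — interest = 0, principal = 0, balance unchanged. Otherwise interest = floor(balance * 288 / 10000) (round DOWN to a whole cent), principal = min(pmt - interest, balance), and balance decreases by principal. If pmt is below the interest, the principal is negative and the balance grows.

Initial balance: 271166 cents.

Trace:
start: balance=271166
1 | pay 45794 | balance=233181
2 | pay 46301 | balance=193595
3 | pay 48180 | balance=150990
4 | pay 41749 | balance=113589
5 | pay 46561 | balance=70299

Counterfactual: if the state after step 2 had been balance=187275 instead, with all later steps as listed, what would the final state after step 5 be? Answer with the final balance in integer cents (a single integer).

state after step 2 := balance=187275
3 | pay 48180 | balance=144488
4 | pay 41749 | balance=106900
5 | pay 46561 | balance=63417

63417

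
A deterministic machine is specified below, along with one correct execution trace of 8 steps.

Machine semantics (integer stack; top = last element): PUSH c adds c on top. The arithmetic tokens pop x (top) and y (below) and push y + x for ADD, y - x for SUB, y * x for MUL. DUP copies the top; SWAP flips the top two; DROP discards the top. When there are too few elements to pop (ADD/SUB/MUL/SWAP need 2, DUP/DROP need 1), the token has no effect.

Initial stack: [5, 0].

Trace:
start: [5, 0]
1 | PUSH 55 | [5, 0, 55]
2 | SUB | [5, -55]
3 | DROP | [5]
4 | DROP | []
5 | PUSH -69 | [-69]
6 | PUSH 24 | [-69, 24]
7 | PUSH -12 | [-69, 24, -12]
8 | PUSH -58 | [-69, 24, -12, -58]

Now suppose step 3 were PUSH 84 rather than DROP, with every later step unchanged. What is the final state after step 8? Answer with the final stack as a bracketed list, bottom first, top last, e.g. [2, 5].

(re-executing from step 3 with the substitution; state before step 3: [5, -55])
3 | PUSH 84 | [5, -55, 84]
4 | DROP | [5, -55]
5 | PUSH -69 | [5, -55, -69]
6 | PUSH 24 | [5, -55, -69, 24]
7 | PUSH -12 | [5, -55, -69, 24, -12]
8 | PUSH -58 | [5, -55, -69, 24, -12, -58]

[5, -55, -69, 24, -12, -58]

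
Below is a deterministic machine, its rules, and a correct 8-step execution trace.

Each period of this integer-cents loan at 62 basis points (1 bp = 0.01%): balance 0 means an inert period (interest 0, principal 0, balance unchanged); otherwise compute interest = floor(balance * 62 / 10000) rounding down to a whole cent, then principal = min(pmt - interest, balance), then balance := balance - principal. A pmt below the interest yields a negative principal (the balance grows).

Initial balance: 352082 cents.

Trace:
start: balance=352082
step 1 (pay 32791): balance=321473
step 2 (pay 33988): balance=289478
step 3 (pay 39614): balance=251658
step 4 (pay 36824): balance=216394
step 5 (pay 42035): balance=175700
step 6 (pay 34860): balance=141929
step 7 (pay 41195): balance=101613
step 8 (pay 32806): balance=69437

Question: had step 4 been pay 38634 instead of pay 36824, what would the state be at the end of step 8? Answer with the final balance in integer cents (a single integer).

67582

(re-executing from step 4 with the substitution; state before step 4: balance=251658)
step 4 (pay 38634): balance=214584
step 5 (pay 42035): balance=173879
step 6 (pay 34860): balance=140097
step 7 (pay 41195): balance=99770
step 8 (pay 32806): balance=67582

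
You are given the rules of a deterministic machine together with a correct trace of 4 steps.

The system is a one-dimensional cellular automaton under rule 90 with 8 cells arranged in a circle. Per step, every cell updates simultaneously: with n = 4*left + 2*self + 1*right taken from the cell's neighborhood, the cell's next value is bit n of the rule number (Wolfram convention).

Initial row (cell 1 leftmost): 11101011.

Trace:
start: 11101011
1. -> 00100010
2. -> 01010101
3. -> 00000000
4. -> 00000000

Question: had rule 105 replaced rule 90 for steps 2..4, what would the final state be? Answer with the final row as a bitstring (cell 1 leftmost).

(re-executing steps 2..4 under rule 105; state before step 2: 00100010)
2. -> 10001000
3. -> 00100010
4. -> 10001000

10001000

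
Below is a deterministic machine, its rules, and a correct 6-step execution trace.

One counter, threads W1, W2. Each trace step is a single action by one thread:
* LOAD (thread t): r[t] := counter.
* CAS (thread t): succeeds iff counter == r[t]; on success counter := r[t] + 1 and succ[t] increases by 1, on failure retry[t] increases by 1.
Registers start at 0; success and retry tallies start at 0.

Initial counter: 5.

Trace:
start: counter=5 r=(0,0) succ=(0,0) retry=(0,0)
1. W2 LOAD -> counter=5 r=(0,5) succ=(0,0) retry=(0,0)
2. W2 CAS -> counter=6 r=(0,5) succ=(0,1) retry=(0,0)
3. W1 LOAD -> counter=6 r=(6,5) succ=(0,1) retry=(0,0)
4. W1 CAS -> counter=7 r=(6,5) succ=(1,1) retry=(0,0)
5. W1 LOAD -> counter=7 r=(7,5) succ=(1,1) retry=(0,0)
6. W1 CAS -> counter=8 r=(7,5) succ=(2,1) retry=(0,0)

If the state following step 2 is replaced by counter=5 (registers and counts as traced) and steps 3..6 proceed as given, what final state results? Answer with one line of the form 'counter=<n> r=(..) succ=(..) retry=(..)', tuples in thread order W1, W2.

counter=7 r=(6,5) succ=(2,1) retry=(0,0)

state after step 2 := counter=5 r=(0,5) succ=(0,1) retry=(0,0)
3. W1 LOAD -> counter=5 r=(5,5) succ=(0,1) retry=(0,0)
4. W1 CAS -> counter=6 r=(5,5) succ=(1,1) retry=(0,0)
5. W1 LOAD -> counter=6 r=(6,5) succ=(1,1) retry=(0,0)
6. W1 CAS -> counter=7 r=(6,5) succ=(2,1) retry=(0,0)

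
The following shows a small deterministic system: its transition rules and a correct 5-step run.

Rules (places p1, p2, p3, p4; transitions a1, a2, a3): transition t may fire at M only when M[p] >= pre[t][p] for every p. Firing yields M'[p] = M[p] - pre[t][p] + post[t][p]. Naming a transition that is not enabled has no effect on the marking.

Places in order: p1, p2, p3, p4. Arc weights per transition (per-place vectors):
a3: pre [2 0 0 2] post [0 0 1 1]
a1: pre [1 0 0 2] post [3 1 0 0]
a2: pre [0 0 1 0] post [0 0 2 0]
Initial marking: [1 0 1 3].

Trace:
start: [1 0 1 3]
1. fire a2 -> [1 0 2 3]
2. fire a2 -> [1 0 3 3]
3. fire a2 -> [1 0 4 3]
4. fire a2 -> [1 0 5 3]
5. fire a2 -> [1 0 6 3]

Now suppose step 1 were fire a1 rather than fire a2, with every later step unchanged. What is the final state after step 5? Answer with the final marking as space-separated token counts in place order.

(re-executing from step 1 with the substitution; state before step 1: [1 0 1 3])
1. fire a1 -> [3 1 1 1]
2. fire a2 -> [3 1 2 1]
3. fire a2 -> [3 1 3 1]
4. fire a2 -> [3 1 4 1]
5. fire a2 -> [3 1 5 1]

3 1 5 1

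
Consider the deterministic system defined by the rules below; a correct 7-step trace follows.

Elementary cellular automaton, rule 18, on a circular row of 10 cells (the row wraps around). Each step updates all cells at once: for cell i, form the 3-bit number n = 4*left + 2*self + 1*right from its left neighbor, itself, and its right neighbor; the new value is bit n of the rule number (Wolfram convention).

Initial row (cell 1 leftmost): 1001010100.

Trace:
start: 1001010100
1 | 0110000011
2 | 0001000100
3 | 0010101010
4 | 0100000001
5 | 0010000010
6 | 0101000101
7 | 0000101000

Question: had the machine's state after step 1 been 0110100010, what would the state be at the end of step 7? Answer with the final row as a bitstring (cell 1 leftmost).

state after step 1 := 0110100010
2 | 1000010101
3 | 0100100000
4 | 1011010000
5 | 0000001001
6 | 1000010110
7 | 0100100000

0100100000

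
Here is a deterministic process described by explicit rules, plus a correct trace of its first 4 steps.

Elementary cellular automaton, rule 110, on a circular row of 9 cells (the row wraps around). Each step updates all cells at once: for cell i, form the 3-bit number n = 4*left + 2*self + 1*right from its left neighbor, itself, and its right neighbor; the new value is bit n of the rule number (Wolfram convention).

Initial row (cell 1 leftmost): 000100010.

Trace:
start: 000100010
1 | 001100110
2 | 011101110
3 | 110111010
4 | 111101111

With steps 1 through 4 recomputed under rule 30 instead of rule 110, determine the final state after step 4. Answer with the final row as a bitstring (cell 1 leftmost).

(re-executing steps 1..4 under rule 30; state before step 1: 000100010)
1 | 001110111
2 | 111000100
3 | 100101111
4 | 011101000

011101000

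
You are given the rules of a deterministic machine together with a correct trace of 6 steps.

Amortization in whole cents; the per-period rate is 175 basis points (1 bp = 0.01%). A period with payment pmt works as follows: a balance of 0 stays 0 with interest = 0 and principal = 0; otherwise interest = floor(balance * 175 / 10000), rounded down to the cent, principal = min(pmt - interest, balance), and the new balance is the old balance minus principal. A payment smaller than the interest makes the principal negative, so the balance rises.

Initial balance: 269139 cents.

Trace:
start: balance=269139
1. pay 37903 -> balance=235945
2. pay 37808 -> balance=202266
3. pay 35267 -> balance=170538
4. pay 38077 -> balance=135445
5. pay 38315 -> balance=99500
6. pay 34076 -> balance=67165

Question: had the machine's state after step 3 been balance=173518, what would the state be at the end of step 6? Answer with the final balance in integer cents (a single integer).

70304

state after step 3 := balance=173518
4. pay 38077 -> balance=138477
5. pay 38315 -> balance=102585
6. pay 34076 -> balance=70304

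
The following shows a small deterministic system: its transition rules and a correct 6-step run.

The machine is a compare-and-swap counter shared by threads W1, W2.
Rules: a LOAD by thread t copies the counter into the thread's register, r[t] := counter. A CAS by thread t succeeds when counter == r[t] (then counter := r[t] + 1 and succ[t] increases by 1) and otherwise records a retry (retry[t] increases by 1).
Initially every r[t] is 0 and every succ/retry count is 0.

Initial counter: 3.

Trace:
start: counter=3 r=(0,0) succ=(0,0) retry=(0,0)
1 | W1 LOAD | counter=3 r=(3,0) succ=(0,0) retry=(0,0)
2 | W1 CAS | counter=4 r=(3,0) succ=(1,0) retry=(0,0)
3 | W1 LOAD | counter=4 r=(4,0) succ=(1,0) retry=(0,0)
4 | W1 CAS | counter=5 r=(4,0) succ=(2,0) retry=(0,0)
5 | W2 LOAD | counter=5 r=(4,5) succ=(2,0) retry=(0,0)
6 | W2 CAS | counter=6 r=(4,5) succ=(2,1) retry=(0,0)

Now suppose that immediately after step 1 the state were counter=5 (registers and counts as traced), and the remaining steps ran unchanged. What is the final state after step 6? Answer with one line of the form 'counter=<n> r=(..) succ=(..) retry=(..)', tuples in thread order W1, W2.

state after step 1 := counter=5 r=(3,0) succ=(0,0) retry=(0,0)
2 | W1 CAS | counter=5 r=(3,0) succ=(0,0) retry=(1,0)
3 | W1 LOAD | counter=5 r=(5,0) succ=(0,0) retry=(1,0)
4 | W1 CAS | counter=6 r=(5,0) succ=(1,0) retry=(1,0)
5 | W2 LOAD | counter=6 r=(5,6) succ=(1,0) retry=(1,0)
6 | W2 CAS | counter=7 r=(5,6) succ=(1,1) retry=(1,0)

counter=7 r=(5,6) succ=(1,1) retry=(1,0)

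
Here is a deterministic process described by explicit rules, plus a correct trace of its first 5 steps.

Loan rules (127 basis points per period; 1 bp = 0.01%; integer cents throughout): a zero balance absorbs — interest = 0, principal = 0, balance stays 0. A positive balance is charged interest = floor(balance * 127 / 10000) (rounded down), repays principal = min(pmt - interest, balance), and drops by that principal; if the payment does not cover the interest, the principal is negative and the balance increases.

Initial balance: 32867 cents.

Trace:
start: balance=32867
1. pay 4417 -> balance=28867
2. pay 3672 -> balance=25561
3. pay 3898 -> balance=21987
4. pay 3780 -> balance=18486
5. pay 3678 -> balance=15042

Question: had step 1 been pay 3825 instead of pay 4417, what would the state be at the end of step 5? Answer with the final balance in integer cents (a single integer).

(re-executing from step 1 with the substitution; state before step 1: balance=32867)
1. pay 3825 -> balance=29459
2. pay 3672 -> balance=26161
3. pay 3898 -> balance=22595
4. pay 3780 -> balance=19101
5. pay 3678 -> balance=15665

15665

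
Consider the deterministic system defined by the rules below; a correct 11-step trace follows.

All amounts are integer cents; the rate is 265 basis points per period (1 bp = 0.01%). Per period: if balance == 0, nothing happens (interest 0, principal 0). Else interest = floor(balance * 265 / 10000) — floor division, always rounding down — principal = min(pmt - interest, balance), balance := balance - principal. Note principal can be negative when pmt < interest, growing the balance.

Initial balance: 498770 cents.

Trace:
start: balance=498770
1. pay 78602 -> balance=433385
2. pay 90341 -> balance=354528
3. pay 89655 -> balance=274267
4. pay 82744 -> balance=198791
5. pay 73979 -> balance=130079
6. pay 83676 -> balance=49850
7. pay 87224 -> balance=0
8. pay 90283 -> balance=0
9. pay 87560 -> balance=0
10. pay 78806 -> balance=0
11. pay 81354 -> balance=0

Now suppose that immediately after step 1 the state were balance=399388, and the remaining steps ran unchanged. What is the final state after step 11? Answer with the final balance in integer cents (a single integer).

0

state after step 1 := balance=399388
2. pay 90341 -> balance=319630
3. pay 89655 -> balance=238445
4. pay 82744 -> balance=162019
5. pay 73979 -> balance=92333
6. pay 83676 -> balance=11103
7. pay 87224 -> balance=0
8. pay 90283 -> balance=0
9. pay 87560 -> balance=0
10. pay 78806 -> balance=0
11. pay 81354 -> balance=0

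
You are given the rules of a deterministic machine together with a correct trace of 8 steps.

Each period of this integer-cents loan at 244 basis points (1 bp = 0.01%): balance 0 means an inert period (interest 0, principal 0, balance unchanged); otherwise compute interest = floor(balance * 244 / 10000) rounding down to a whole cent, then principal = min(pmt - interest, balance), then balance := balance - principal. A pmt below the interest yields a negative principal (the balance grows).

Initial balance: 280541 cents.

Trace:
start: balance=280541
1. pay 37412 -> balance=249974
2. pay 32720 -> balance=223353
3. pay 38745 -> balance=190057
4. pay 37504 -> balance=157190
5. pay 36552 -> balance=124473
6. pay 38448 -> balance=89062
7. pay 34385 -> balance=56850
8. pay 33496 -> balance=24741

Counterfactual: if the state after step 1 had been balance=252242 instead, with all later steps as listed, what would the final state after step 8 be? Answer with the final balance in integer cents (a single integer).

state after step 1 := balance=252242
2. pay 32720 -> balance=225676
3. pay 38745 -> balance=192437
4. pay 37504 -> balance=159628
5. pay 36552 -> balance=126970
6. pay 38448 -> balance=91620
7. pay 34385 -> balance=59470
8. pay 33496 -> balance=27425

27425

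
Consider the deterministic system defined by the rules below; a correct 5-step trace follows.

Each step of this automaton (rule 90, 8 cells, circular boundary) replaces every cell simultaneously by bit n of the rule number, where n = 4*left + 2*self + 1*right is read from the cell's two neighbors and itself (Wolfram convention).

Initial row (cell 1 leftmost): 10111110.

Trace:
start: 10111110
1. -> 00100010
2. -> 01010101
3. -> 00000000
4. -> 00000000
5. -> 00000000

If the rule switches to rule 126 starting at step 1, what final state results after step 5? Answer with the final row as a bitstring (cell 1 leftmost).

(re-executing steps 1..5 under rule 126; state before step 1: 10111110)
1. -> 11100011
2. -> 00110110
3. -> 01111111
4. -> 11000001
5. -> 01100011

01100011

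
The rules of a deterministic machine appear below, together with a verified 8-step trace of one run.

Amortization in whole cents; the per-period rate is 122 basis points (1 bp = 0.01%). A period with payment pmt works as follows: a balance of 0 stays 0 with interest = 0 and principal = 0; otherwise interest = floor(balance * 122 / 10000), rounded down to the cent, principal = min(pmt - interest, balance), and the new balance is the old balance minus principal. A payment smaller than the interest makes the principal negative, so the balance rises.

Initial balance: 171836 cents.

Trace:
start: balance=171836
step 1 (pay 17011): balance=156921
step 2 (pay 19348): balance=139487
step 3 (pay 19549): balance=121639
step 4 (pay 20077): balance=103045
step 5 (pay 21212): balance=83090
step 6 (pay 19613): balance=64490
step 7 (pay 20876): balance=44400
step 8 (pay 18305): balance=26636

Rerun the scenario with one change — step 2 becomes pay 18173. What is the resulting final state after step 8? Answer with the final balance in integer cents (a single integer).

(re-executing from step 2 with the substitution; state before step 2: balance=156921)
step 2 (pay 18173): balance=140662
step 3 (pay 19549): balance=122829
step 4 (pay 20077): balance=104250
step 5 (pay 21212): balance=84309
step 6 (pay 19613): balance=65724
step 7 (pay 20876): balance=45649
step 8 (pay 18305): balance=27900

27900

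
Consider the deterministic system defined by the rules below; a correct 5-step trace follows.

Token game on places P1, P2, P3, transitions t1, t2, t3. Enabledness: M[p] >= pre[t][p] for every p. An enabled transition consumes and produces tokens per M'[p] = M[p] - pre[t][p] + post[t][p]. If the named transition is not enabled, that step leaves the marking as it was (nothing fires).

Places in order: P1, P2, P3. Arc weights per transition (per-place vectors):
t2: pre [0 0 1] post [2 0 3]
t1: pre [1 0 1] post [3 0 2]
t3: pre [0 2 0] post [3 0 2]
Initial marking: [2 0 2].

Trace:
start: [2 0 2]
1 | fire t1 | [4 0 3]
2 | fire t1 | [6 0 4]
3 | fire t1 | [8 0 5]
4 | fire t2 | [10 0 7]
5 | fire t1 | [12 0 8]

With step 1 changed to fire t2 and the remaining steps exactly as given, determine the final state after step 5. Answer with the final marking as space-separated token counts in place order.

(re-executing from step 1 with the substitution; state before step 1: [2 0 2])
1 | fire t2 | [4 0 4]
2 | fire t1 | [6 0 5]
3 | fire t1 | [8 0 6]
4 | fire t2 | [10 0 8]
5 | fire t1 | [12 0 9]

12 0 9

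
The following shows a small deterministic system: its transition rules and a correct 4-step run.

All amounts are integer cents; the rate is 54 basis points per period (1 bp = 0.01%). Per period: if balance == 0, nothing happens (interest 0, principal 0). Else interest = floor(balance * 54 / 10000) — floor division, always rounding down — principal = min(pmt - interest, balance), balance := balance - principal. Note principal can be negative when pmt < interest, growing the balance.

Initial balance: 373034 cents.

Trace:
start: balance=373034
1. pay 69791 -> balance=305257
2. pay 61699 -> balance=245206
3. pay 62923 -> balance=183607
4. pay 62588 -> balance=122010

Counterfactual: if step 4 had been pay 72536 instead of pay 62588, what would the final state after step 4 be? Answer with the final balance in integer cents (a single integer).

(re-executing from step 4 with the substitution; state before step 4: balance=183607)
4. pay 72536 -> balance=112062

112062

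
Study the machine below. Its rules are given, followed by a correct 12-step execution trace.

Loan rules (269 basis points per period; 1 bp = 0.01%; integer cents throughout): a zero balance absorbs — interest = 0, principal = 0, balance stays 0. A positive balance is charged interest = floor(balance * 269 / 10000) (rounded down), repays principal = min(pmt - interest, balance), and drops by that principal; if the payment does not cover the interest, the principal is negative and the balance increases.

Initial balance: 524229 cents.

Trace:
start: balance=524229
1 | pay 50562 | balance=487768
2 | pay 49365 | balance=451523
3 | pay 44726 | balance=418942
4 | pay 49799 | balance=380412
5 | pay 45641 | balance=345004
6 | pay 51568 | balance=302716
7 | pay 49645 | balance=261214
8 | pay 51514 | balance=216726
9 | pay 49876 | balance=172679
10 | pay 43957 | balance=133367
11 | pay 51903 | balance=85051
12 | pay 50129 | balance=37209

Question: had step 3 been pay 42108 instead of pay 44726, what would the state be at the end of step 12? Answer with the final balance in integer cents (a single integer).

(re-executing from step 3 with the substitution; state before step 3: balance=451523)
3 | pay 42108 | balance=421560
4 | pay 49799 | balance=383100
5 | pay 45641 | balance=347764
6 | pay 51568 | balance=305550
7 | pay 49645 | balance=264124
8 | pay 51514 | balance=219714
9 | pay 49876 | balance=175748
10 | pay 43957 | balance=136518
11 | pay 51903 | balance=88287
12 | pay 50129 | balance=40532

40532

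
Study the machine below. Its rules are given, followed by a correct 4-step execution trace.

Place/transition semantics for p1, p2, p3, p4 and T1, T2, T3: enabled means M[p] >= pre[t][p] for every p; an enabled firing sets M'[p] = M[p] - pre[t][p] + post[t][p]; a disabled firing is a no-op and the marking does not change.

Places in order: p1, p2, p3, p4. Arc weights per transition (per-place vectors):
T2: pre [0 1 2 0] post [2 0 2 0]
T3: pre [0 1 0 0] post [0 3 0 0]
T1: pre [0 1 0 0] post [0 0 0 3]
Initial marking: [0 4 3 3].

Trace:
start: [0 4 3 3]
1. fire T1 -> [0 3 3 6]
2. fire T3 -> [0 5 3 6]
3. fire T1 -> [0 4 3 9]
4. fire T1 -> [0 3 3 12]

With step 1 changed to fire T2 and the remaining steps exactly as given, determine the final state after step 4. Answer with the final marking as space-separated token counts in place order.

2 3 3 9

(re-executing from step 1 with the substitution; state before step 1: [0 4 3 3])
1. fire T2 -> [2 3 3 3]
2. fire T3 -> [2 5 3 3]
3. fire T1 -> [2 4 3 6]
4. fire T1 -> [2 3 3 9]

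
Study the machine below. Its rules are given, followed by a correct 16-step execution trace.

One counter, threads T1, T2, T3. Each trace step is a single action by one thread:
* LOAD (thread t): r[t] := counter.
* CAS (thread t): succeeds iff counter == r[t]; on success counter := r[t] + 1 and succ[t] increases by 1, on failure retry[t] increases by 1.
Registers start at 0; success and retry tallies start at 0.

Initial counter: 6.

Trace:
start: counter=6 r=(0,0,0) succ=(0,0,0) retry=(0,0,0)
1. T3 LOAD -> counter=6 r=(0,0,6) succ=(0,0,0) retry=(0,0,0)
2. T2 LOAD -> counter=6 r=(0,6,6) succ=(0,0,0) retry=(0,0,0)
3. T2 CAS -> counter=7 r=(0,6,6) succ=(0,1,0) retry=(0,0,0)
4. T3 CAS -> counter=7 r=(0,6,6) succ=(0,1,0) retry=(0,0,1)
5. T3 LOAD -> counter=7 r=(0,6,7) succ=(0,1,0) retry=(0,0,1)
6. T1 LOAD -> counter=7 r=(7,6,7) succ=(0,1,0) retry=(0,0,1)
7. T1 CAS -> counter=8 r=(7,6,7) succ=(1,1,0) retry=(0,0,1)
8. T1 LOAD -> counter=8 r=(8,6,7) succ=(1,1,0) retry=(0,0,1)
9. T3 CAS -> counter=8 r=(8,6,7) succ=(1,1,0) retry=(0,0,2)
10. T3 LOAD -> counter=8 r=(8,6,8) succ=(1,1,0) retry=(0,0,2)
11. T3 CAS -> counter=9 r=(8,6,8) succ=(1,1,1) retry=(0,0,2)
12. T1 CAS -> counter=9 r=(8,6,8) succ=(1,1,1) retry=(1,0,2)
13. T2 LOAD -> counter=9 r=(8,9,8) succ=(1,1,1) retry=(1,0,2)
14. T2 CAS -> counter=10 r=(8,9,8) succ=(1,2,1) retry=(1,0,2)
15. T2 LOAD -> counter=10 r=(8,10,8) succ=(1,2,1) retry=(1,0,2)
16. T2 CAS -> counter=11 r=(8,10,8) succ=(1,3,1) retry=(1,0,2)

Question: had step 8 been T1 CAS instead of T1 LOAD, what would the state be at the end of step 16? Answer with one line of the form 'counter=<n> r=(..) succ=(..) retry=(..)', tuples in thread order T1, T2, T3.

counter=11 r=(7,10,8) succ=(1,3,1) retry=(2,0,2)

(re-executing from step 8 with the substitution; state before step 8: counter=8 r=(7,6,7) succ=(1,1,0) retry=(0,0,1))
8. T1 CAS -> counter=8 r=(7,6,7) succ=(1,1,0) retry=(1,0,1)
9. T3 CAS -> counter=8 r=(7,6,7) succ=(1,1,0) retry=(1,0,2)
10. T3 LOAD -> counter=8 r=(7,6,8) succ=(1,1,0) retry=(1,0,2)
11. T3 CAS -> counter=9 r=(7,6,8) succ=(1,1,1) retry=(1,0,2)
12. T1 CAS -> counter=9 r=(7,6,8) succ=(1,1,1) retry=(2,0,2)
13. T2 LOAD -> counter=9 r=(7,9,8) succ=(1,1,1) retry=(2,0,2)
14. T2 CAS -> counter=10 r=(7,9,8) succ=(1,2,1) retry=(2,0,2)
15. T2 LOAD -> counter=10 r=(7,10,8) succ=(1,2,1) retry=(2,0,2)
16. T2 CAS -> counter=11 r=(7,10,8) succ=(1,3,1) retry=(2,0,2)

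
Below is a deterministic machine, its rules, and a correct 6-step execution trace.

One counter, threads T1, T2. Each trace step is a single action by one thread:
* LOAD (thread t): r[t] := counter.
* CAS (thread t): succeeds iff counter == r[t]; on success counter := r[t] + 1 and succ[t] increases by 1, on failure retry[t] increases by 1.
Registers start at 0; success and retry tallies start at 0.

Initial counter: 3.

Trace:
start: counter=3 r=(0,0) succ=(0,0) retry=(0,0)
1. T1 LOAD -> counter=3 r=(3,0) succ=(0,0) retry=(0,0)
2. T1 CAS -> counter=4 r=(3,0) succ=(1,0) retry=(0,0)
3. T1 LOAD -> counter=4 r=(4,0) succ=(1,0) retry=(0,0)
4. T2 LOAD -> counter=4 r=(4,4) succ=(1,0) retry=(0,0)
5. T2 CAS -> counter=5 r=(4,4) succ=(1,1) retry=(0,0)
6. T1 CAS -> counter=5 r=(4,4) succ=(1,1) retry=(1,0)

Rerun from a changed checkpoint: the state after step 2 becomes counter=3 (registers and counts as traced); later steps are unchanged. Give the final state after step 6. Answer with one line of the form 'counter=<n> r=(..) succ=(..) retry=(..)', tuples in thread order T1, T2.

state after step 2 := counter=3 r=(3,0) succ=(1,0) retry=(0,0)
3. T1 LOAD -> counter=3 r=(3,0) succ=(1,0) retry=(0,0)
4. T2 LOAD -> counter=3 r=(3,3) succ=(1,0) retry=(0,0)
5. T2 CAS -> counter=4 r=(3,3) succ=(1,1) retry=(0,0)
6. T1 CAS -> counter=4 r=(3,3) succ=(1,1) retry=(1,0)

counter=4 r=(3,3) succ=(1,1) retry=(1,0)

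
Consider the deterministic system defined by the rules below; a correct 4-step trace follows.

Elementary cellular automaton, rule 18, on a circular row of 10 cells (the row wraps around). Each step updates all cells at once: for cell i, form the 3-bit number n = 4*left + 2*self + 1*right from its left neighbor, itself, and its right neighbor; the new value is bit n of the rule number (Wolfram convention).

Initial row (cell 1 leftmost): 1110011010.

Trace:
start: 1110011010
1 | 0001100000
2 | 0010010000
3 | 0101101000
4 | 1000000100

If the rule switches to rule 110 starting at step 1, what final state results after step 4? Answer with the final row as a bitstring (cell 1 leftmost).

(re-executing steps 1..4 under rule 110; state before step 1: 1110011010)
1 | 1010111111
2 | 1111100000
3 | 1000100001
4 | 1001100011

1001100011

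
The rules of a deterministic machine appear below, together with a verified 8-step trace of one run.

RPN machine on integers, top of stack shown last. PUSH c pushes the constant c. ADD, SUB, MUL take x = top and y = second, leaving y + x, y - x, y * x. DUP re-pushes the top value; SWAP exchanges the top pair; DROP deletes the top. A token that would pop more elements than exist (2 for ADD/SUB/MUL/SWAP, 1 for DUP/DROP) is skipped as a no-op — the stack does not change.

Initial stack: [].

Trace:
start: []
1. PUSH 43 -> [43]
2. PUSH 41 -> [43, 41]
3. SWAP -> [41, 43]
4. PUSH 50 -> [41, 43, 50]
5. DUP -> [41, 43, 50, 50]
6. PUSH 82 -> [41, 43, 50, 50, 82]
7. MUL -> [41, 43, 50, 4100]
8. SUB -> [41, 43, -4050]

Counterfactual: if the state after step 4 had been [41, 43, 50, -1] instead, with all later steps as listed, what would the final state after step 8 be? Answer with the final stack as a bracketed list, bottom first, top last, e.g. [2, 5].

state after step 4 := [41, 43, 50, -1]
5. DUP -> [41, 43, 50, -1, -1]
6. PUSH 82 -> [41, 43, 50, -1, -1, 82]
7. MUL -> [41, 43, 50, -1, -82]
8. SUB -> [41, 43, 50, 81]

[41, 43, 50, 81]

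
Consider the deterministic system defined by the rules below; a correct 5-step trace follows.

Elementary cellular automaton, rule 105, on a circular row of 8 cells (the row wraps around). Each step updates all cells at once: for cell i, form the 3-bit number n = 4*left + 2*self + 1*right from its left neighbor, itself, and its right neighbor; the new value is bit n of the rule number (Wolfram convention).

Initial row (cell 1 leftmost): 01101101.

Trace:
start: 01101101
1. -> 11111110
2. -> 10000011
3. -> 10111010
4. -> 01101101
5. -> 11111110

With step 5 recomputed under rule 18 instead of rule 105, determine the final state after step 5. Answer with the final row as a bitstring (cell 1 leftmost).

(re-executing step 5 under rule 18; state before step 5: 01101101)
5. -> 00000000

00000000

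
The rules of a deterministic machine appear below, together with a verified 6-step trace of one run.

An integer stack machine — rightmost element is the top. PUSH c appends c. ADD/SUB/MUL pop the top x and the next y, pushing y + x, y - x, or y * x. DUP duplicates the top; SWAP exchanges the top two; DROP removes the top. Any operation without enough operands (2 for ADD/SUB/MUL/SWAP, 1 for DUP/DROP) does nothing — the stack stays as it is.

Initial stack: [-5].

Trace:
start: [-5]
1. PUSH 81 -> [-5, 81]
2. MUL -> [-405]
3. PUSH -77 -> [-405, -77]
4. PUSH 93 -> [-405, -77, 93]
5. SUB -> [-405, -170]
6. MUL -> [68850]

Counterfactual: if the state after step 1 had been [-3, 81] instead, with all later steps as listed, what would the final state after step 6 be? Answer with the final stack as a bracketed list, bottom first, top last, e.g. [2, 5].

state after step 1 := [-3, 81]
2. MUL -> [-243]
3. PUSH -77 -> [-243, -77]
4. PUSH 93 -> [-243, -77, 93]
5. SUB -> [-243, -170]
6. MUL -> [41310]

[41310]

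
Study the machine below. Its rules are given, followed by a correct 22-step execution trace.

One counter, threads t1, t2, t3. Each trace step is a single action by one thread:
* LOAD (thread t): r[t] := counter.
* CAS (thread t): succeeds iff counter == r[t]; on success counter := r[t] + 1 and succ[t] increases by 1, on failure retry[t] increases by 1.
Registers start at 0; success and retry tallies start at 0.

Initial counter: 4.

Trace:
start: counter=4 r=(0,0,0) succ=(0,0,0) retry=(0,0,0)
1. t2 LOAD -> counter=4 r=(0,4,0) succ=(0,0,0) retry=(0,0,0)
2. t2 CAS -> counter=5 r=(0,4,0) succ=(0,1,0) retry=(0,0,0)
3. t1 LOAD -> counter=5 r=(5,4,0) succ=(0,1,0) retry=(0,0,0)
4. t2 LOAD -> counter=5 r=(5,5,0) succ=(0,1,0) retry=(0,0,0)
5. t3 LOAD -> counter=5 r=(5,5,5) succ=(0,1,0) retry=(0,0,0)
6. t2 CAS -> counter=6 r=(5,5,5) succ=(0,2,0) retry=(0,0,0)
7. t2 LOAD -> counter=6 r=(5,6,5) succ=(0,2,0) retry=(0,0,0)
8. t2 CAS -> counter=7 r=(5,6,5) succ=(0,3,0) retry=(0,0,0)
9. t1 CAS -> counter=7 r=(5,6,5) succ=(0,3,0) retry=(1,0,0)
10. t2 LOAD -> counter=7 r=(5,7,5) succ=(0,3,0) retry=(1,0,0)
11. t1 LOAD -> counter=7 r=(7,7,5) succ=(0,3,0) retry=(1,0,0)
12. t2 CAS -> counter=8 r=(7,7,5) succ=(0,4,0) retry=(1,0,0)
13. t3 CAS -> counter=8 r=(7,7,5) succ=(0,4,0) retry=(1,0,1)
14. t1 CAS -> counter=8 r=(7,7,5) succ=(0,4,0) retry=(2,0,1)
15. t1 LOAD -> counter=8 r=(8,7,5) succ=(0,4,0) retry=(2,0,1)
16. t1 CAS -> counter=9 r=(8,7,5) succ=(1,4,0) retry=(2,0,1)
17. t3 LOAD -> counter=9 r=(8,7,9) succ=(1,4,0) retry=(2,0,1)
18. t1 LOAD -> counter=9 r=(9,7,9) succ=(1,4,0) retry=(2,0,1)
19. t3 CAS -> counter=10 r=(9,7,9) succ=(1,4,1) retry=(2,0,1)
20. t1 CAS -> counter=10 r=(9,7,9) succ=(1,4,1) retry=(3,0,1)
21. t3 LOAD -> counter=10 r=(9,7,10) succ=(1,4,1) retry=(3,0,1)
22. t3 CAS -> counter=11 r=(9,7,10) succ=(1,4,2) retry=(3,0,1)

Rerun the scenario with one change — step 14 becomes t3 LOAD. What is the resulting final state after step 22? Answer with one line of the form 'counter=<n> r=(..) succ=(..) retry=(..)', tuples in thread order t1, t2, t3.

(re-executing from step 14 with the substitution; state before step 14: counter=8 r=(7,7,5) succ=(0,4,0) retry=(1,0,1))
14. t3 LOAD -> counter=8 r=(7,7,8) succ=(0,4,0) retry=(1,0,1)
15. t1 LOAD -> counter=8 r=(8,7,8) succ=(0,4,0) retry=(1,0,1)
16. t1 CAS -> counter=9 r=(8,7,8) succ=(1,4,0) retry=(1,0,1)
17. t3 LOAD -> counter=9 r=(8,7,9) succ=(1,4,0) retry=(1,0,1)
18. t1 LOAD -> counter=9 r=(9,7,9) succ=(1,4,0) retry=(1,0,1)
19. t3 CAS -> counter=10 r=(9,7,9) succ=(1,4,1) retry=(1,0,1)
20. t1 CAS -> counter=10 r=(9,7,9) succ=(1,4,1) retry=(2,0,1)
21. t3 LOAD -> counter=10 r=(9,7,10) succ=(1,4,1) retry=(2,0,1)
22. t3 CAS -> counter=11 r=(9,7,10) succ=(1,4,2) retry=(2,0,1)

counter=11 r=(9,7,10) succ=(1,4,2) retry=(2,0,1)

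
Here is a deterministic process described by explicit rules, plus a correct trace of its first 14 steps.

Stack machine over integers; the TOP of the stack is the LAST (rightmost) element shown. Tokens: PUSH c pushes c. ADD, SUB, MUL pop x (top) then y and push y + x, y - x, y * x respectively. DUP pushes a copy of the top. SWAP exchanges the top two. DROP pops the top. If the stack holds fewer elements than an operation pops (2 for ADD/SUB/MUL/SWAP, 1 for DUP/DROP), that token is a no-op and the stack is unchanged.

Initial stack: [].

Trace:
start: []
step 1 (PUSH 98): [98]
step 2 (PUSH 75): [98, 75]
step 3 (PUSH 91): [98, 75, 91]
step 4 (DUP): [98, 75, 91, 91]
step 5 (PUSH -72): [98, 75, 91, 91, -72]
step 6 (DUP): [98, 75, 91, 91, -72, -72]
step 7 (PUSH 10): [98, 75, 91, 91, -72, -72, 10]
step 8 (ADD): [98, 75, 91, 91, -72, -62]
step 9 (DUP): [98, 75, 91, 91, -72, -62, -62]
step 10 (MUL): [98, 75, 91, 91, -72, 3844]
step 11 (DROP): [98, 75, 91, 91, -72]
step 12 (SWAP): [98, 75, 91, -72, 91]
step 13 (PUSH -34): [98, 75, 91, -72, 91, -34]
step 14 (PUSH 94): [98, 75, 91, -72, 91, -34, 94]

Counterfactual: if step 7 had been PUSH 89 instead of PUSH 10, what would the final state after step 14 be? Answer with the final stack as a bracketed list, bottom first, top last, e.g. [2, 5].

(re-executing from step 7 with the substitution; state before step 7: [98, 75, 91, 91, -72, -72])
step 7 (PUSH 89): [98, 75, 91, 91, -72, -72, 89]
step 8 (ADD): [98, 75, 91, 91, -72, 17]
step 9 (DUP): [98, 75, 91, 91, -72, 17, 17]
step 10 (MUL): [98, 75, 91, 91, -72, 289]
step 11 (DROP): [98, 75, 91, 91, -72]
step 12 (SWAP): [98, 75, 91, -72, 91]
step 13 (PUSH -34): [98, 75, 91, -72, 91, -34]
step 14 (PUSH 94): [98, 75, 91, -72, 91, -34, 94]

[98, 75, 91, -72, 91, -34, 94]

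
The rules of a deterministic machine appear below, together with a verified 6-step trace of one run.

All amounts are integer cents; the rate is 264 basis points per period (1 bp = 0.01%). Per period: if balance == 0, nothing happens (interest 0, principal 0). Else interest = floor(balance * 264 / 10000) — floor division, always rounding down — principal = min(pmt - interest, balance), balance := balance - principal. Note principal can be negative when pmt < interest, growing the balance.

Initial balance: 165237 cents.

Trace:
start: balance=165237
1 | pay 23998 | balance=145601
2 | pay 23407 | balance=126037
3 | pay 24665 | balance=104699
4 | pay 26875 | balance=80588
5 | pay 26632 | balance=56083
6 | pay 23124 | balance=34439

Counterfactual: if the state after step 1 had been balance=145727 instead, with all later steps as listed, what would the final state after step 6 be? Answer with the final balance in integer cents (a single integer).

state after step 1 := balance=145727
2 | pay 23407 | balance=126167
3 | pay 24665 | balance=104832
4 | pay 26875 | balance=80724
5 | pay 26632 | balance=56223
6 | pay 23124 | balance=34583

34583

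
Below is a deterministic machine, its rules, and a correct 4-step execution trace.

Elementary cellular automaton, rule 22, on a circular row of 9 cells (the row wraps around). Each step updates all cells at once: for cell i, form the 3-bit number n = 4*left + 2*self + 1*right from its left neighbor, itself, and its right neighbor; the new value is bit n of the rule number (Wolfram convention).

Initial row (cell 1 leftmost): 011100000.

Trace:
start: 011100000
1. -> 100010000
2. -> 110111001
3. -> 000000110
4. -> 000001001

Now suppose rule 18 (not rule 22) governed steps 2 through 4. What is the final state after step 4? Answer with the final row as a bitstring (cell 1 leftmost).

(re-executing steps 2..4 under rule 18; state before step 2: 100010000)
2. -> 010101001
3. -> 000000110
4. -> 000001001

000001001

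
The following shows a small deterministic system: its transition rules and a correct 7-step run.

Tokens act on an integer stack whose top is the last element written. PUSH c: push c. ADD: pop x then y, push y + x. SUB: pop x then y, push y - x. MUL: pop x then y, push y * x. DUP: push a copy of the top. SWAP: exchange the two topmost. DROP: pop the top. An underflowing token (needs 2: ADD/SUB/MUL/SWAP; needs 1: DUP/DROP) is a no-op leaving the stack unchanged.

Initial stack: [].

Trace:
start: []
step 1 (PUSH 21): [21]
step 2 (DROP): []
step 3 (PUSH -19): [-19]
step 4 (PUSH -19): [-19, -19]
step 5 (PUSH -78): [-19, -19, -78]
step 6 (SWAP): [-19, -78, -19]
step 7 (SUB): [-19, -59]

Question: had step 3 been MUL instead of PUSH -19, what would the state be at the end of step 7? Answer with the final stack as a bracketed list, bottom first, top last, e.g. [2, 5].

[-59]

(re-executing from step 3 with the substitution; state before step 3: [])
step 3 (MUL): []
step 4 (PUSH -19): [-19]
step 5 (PUSH -78): [-19, -78]
step 6 (SWAP): [-78, -19]
step 7 (SUB): [-59]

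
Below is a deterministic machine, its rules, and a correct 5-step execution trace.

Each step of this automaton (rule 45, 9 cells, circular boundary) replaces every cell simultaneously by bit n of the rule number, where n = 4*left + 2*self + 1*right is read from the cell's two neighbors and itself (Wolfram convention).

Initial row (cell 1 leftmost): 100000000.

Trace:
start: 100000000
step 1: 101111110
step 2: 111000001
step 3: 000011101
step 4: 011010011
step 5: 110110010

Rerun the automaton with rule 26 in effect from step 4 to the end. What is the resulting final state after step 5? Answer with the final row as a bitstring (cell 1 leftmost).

011101001

(re-executing steps 4..5 under rule 26; state before step 4: 000011101)
step 4: 100110000
step 5: 011101001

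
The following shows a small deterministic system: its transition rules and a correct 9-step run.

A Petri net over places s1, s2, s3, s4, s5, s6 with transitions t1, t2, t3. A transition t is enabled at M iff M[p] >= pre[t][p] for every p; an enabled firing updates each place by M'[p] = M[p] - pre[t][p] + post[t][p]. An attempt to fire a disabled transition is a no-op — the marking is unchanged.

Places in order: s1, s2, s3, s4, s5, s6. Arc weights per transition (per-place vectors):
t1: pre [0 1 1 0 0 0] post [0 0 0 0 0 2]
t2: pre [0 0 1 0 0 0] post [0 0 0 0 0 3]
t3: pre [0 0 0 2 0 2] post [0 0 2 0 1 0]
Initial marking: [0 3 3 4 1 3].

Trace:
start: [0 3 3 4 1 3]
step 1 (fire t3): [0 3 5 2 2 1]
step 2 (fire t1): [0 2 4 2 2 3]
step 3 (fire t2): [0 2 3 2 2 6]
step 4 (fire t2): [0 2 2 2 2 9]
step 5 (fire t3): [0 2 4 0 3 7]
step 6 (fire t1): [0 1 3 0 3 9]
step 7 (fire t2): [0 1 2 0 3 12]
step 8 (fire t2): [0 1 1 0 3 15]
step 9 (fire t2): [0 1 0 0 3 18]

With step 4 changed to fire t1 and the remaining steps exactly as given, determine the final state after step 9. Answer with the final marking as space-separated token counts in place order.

(re-executing from step 4 with the substitution; state before step 4: [0 2 3 2 2 6])
step 4 (fire t1): [0 1 2 2 2 8]
step 5 (fire t3): [0 1 4 0 3 6]
step 6 (fire t1): [0 0 3 0 3 8]
step 7 (fire t2): [0 0 2 0 3 11]
step 8 (fire t2): [0 0 1 0 3 14]
step 9 (fire t2): [0 0 0 0 3 17]

0 0 0 0 3 17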